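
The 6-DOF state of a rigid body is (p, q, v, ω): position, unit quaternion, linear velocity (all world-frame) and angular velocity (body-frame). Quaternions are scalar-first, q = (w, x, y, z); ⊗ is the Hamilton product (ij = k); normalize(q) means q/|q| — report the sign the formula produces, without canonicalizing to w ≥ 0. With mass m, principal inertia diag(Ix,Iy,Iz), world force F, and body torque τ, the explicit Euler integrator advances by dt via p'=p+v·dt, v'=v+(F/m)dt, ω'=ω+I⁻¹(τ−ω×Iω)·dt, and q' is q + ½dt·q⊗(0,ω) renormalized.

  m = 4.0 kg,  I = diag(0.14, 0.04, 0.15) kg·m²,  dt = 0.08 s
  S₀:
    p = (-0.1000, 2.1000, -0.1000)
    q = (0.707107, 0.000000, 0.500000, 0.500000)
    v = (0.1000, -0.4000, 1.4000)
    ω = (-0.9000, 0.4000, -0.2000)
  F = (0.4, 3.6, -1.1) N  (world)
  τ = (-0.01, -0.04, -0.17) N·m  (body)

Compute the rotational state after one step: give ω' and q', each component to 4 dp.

ω' = (-0.9007, 0.3236, -0.3099)
q' = (0.7025, -0.0374, 0.4929, 0.5119)

angular accel α = (-0.0086, -0.9550, -1.3733)
ω' = ω + α·dt = (-0.9007, 0.3236, -0.3099)
2q̇ = q⊗(0,ω) = (-0.1000000, -0.9363963, -0.1671572, 0.3085786)
updated quaternion q' = (0.7025, -0.0374, 0.4929, 0.5119)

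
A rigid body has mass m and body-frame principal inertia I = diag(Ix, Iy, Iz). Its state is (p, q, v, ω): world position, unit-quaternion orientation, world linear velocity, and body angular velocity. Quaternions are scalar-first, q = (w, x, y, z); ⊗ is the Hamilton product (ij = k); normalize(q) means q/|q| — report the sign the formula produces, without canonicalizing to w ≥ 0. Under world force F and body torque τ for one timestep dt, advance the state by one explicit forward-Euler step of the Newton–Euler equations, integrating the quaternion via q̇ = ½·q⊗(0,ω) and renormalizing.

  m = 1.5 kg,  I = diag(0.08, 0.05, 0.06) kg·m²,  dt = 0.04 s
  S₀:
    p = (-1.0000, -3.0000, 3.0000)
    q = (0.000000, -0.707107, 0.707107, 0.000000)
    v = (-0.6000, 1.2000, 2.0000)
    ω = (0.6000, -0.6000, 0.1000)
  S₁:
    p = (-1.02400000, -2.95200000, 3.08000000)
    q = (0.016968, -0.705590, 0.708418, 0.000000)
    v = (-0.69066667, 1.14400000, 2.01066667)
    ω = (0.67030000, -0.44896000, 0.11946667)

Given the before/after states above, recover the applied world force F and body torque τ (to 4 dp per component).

ω₁ − ω₀ = (0.07030000, 0.15104000, 0.01946667)
gyro term ω₀×Iω₀ = (-0.0006, 0.0012, 0.0108)
I·α + gyro = (0.1400, 0.1900, 0.0400)
velocity change Δv = (-0.09066667, -0.05600000, 0.01066667)
F = m·Δv/dt = (-3.4000, -2.1000, 0.4000)

F = (-3.4000, -2.1000, 0.4000)
τ = (0.1400, 0.1900, 0.0400)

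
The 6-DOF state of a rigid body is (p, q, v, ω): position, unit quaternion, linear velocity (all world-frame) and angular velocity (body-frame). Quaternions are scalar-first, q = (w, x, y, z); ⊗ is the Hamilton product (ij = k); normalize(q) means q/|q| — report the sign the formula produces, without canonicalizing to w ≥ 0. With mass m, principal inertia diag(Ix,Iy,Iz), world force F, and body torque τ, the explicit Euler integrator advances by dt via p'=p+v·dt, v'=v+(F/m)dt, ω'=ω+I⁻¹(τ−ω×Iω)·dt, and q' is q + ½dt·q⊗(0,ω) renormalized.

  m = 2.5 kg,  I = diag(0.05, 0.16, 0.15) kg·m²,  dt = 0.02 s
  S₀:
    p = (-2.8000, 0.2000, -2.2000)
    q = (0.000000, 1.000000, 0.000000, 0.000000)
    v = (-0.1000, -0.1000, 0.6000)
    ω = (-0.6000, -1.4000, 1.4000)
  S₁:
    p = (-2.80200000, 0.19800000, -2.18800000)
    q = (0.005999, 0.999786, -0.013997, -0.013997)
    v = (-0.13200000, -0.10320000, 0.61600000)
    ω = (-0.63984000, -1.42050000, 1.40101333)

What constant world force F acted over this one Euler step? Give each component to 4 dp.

velocity change Δv = (-0.03200000, -0.00320000, 0.01600000)
applied force F = (-4.0000, -0.4000, 2.0000)

F = (-4.0000, -0.4000, 2.0000)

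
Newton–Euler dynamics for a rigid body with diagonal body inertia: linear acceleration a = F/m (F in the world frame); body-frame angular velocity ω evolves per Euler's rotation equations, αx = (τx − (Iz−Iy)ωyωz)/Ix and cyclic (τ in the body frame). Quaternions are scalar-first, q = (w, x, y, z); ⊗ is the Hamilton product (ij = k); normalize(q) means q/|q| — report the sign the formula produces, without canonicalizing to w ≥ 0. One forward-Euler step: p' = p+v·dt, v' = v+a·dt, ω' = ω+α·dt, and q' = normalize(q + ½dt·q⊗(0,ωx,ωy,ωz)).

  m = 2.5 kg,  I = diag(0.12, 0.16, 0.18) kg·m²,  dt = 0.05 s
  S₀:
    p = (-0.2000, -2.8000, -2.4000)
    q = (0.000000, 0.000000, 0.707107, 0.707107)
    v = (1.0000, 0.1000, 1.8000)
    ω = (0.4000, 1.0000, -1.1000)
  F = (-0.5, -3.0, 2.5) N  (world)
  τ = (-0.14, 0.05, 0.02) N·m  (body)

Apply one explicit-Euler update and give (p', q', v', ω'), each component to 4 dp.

ω×(Iω) gyroscopic = (-0.0220, 0.0264, 0.0160)
angular accel α = (-0.9833, 0.1475, 0.0222)
new body rate ω' = (0.3508, 1.0074, -1.0989)
2q̇ = q⊗(0,ω) = (0.0707107, -1.4849247, 0.2828428, -0.2828428)
updated quaternion q' = (0.0018, -0.0371, 0.7136, 0.6995)
a = F/m = (-0.2000, -1.2000, 1.0000)
p' = p + v·dt = (-0.1500, -2.7950, -2.3100)
v' = v + a·dt = (0.9900, 0.0400, 1.8500)

p' = (-0.1500, -2.7950, -2.3100)
q' = (0.0018, -0.0371, 0.7136, 0.6995)
v' = (0.9900, 0.0400, 1.8500)
ω' = (0.3508, 1.0074, -1.0989)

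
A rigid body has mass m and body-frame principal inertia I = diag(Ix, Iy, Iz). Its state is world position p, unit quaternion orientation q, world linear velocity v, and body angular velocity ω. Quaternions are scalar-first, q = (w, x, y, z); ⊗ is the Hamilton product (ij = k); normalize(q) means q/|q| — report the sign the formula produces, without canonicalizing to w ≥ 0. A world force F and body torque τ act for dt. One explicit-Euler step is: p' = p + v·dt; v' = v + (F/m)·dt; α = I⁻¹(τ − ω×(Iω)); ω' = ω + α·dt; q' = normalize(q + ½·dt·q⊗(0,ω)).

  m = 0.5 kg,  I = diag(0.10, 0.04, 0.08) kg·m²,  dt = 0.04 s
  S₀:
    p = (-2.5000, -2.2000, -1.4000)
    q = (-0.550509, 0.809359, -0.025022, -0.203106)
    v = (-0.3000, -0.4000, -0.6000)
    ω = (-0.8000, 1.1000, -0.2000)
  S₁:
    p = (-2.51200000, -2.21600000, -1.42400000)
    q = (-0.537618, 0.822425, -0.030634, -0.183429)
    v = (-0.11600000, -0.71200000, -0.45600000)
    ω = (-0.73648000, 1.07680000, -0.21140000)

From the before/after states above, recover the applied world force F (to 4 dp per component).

F = (2.3000, -3.9000, 1.8000)

velocity change Δv = (0.18400000, -0.31200000, 0.14400000)
m·(v₁−v₀)/dt = (2.3000, -3.9000, 1.8000)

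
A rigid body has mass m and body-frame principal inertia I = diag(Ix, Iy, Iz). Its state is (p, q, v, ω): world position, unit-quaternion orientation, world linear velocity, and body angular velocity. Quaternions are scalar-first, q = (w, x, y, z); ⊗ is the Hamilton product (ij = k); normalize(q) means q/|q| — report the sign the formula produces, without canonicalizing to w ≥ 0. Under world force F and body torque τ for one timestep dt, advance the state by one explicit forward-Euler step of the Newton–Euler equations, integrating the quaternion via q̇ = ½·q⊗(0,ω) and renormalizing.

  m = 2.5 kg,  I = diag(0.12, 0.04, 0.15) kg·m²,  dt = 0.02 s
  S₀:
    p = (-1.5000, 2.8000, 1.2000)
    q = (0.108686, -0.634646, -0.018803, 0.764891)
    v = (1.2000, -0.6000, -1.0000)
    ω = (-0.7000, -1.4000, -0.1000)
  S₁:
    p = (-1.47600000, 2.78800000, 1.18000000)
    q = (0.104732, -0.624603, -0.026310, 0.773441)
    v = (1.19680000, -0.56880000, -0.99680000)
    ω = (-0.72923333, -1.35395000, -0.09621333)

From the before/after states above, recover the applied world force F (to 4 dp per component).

F = (-0.4000, 3.9000, 0.4000)

Δv = v₁−v₀ = (-0.00320000, 0.03120000, 0.00320000)
m·(v₁−v₀)/dt = (-0.4000, 3.9000, 0.4000)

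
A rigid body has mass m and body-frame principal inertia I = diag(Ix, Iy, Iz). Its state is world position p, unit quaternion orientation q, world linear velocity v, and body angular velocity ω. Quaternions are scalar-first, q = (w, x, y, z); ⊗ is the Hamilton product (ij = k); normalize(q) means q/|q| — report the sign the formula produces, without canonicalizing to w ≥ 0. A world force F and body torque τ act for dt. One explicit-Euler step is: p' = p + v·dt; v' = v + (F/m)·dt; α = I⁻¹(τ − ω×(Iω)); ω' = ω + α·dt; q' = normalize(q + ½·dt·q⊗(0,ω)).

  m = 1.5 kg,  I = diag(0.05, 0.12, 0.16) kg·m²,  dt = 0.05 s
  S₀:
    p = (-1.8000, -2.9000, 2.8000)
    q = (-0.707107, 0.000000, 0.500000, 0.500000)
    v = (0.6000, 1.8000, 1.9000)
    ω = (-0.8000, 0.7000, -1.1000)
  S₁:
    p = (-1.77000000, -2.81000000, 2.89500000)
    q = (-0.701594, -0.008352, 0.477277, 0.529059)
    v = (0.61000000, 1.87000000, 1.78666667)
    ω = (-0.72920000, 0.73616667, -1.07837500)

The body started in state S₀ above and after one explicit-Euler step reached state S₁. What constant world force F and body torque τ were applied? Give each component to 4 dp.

F = (0.3000, 2.1000, -3.4000)
τ = (0.0400, -0.0100, 0.0300)

Δv = v₁−v₀ = (0.01000000, 0.07000000, -0.11333333)
F = m·Δv/dt = (0.3000, 2.1000, -3.4000)
ω₁ − ω₀ = (0.07080000, 0.03616667, 0.02162500)
gyro term ω₀×Iω₀ = (-0.0308, -0.0968, -0.0392)
I·α + gyro = (0.0400, -0.0100, 0.0300)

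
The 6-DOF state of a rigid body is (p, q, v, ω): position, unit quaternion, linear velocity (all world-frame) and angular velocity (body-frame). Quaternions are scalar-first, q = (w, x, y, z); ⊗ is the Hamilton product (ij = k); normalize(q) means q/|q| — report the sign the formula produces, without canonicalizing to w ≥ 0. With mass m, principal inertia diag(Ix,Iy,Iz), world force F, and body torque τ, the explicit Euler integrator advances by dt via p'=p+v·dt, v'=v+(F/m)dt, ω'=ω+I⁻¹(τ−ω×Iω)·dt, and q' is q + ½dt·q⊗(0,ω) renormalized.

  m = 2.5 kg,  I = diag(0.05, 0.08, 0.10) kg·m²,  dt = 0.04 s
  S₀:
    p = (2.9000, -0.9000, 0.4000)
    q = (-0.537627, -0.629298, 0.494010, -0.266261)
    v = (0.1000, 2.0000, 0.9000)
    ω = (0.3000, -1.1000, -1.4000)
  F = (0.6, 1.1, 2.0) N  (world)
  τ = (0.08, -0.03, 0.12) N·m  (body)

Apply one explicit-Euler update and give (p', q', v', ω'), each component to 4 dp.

p' = (2.9040, -0.8200, 0.4360)
q' = (-0.5301, -0.6518, 0.4863, -0.2402)
v' = (0.1096, 2.0176, 0.9320)
ω' = (0.3394, -1.1255, -1.3480)

p' = p + v·dt = (2.9040, -0.8200, 0.4360)
v + (F/m)dt = (0.1096, 2.0176, 0.9320)
gyro term ω×Iω = (0.0308, 0.0210, -0.0099)
(τ − ω×Iω)/I = (0.9840, -0.6375, 1.2990)
new body rate ω' = (0.3394, -1.1255, -1.3480)
q⊗(0,ω) = (0.3594350, -1.1457892, -0.3695058, 1.2967026)
updated quaternion q' = (-0.5301, -0.6518, 0.4863, -0.2402)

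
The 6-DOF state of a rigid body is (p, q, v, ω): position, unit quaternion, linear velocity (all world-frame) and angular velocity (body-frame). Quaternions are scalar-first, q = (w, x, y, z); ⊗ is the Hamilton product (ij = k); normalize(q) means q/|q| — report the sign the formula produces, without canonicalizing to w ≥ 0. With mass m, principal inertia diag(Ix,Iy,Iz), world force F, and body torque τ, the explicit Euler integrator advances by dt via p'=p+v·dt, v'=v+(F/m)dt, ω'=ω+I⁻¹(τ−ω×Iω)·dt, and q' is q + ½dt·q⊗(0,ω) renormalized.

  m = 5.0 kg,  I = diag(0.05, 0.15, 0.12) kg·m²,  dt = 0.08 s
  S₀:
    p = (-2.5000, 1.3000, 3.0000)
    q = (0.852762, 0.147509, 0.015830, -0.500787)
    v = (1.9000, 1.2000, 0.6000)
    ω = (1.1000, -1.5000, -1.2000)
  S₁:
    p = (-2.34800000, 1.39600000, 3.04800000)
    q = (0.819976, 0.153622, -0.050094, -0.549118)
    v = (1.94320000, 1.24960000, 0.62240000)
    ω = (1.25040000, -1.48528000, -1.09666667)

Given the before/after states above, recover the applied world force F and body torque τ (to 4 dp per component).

v₁ − v₀ = (0.04320000, 0.04960000, 0.02240000)
F = m·Δv/dt = (2.7000, 3.1000, 1.4000)
Δω = ω₁−ω₀ = (0.15040000, 0.01472000, 0.10333333)
applied torque τ = (0.0400, 0.1200, -0.0100)

F = (2.7000, 3.1000, 1.4000)
τ = (0.0400, 0.1200, -0.0100)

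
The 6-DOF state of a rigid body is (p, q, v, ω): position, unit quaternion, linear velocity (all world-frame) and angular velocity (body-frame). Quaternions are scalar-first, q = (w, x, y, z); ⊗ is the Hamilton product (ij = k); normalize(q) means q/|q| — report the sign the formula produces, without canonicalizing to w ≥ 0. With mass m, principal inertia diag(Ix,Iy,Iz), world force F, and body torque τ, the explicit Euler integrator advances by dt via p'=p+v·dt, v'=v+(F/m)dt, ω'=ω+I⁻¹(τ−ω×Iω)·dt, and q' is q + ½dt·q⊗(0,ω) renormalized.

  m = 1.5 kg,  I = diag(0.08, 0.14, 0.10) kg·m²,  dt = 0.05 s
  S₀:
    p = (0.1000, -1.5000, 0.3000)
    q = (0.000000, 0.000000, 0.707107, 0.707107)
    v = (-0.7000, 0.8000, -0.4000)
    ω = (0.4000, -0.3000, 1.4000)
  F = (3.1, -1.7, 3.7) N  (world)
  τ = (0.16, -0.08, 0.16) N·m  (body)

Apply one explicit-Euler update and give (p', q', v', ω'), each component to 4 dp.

gyro term ω×Iω = (0.0168, -0.0112, -0.0072)
angular accel α = (1.7900, -0.4914, 1.6720)
ω' = ω + α·dt = (0.4895, -0.3246, 1.4836)
Hamilton product q⊗(0,ω) = (-0.7778177, 1.2020819, 0.2828428, -0.2828428)
q + ½dt·q⊗(0,ω), renormalized = (-0.0194, 0.0300, 0.7137, 0.6996)
p + v·dt = (0.0650, -1.4600, 0.2800)
new velocity v' = (-0.5967, 0.7433, -0.2767)

p' = (0.0650, -1.4600, 0.2800)
q' = (-0.0194, 0.0300, 0.7137, 0.6996)
v' = (-0.5967, 0.7433, -0.2767)
ω' = (0.4895, -0.3246, 1.4836)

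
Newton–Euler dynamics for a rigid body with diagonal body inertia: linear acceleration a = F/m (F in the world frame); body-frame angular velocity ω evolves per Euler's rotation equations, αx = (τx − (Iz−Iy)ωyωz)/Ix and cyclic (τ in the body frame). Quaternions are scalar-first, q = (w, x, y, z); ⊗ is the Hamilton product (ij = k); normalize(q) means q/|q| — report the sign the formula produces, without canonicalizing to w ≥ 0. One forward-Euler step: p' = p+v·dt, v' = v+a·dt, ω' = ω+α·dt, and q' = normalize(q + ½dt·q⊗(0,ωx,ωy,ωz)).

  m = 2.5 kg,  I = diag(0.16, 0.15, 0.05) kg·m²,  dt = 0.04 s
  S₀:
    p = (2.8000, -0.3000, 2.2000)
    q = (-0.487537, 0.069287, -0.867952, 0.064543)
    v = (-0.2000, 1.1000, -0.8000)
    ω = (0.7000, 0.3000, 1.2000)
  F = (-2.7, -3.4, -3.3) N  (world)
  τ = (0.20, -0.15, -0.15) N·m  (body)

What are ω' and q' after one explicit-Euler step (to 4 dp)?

(τ − ω×Iω)/I = (1.4750, -1.6160, -2.9580)
new body rate ω' = (0.7590, 0.2354, 1.0817)
q⊗(0,ω) = (0.1344331, -1.4021812, -0.1842254, 0.0433081)
q + ½dt·q⊗(0,ω), renormalized = (-0.4847, 0.0412, -0.8713, 0.0654)

ω' = (0.7590, 0.2354, 1.0817)
q' = (-0.4847, 0.0412, -0.8713, 0.0654)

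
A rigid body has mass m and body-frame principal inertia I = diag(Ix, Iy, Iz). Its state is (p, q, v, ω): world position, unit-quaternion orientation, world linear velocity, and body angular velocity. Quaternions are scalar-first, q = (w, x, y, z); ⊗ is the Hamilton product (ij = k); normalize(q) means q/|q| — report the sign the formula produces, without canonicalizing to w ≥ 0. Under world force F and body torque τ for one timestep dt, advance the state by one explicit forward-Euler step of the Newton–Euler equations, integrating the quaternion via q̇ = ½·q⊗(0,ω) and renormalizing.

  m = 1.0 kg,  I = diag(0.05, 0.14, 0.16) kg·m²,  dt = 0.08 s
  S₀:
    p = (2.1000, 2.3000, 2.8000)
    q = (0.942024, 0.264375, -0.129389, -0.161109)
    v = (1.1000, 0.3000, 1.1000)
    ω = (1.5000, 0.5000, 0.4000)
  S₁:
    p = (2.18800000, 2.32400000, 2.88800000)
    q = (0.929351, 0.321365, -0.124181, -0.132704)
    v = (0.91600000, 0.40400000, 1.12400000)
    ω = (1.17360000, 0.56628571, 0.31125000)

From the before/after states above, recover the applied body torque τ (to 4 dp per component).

rate change Δω = (-0.32640000, 0.06628571, -0.08875000)
precession coupling = (0.0040, -0.0660, 0.0675)
τ = I·(Δω/dt) + ω₀×(Iω₀) = (-0.2000, 0.0500, -0.1100)

τ = (-0.2000, 0.0500, -0.1100)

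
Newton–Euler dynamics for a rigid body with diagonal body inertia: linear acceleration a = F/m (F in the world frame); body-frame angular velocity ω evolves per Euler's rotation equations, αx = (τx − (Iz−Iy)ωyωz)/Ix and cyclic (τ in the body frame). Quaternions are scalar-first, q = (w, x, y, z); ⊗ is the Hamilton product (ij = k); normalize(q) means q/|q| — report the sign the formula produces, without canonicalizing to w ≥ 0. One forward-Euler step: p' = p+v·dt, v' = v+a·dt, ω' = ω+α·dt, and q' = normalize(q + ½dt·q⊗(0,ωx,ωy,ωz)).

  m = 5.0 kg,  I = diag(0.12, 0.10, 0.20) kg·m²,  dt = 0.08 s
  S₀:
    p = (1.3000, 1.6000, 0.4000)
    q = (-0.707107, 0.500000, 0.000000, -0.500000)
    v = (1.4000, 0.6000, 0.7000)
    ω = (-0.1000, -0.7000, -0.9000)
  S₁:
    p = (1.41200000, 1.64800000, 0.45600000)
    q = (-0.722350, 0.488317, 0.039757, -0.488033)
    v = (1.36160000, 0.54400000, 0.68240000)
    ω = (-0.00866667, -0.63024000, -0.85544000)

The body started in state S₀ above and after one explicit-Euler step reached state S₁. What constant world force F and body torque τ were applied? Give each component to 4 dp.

Δω = ω₁−ω₀ = (0.09133333, 0.06976000, 0.04456000)
I·α + gyro = (0.2000, 0.0800, 0.1100)
Δv = v₁−v₀ = (-0.03840000, -0.05600000, -0.01760000)
m·(v₁−v₀)/dt = (-2.4000, -3.5000, -1.1000)

F = (-2.4000, -3.5000, -1.1000)
τ = (0.2000, 0.0800, 0.1100)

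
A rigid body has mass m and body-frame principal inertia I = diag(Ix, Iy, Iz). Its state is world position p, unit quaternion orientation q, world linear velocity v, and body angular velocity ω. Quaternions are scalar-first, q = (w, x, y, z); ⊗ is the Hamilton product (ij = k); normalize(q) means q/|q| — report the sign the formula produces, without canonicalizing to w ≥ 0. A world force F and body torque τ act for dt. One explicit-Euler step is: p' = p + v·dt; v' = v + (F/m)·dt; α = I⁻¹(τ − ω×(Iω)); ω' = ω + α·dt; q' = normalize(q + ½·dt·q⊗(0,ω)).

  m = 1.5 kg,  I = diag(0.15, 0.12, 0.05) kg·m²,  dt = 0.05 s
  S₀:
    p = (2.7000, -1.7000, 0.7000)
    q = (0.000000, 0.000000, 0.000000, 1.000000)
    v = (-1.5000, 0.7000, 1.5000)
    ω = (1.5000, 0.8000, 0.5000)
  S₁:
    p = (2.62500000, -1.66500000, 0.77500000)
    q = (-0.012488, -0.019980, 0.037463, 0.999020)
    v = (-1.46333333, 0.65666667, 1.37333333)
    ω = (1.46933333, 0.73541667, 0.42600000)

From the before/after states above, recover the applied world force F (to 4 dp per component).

velocity change Δv = (0.03666667, -0.04333333, -0.12666667)
applied force F = (1.1000, -1.3000, -3.8000)

F = (1.1000, -1.3000, -3.8000)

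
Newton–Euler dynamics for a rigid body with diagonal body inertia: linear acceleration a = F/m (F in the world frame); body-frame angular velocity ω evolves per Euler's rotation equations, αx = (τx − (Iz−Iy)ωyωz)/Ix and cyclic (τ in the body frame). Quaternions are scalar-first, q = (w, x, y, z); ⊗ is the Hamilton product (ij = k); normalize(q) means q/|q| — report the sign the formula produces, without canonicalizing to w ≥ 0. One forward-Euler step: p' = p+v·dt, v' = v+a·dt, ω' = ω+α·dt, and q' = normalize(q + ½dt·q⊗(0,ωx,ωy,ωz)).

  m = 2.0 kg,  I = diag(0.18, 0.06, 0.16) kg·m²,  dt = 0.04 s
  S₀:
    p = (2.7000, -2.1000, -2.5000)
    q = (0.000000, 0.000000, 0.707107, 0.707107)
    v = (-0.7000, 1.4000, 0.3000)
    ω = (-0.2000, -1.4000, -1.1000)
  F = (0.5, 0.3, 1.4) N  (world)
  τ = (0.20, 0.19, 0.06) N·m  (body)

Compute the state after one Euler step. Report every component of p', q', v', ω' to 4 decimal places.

p' = p + v·dt = (2.6720, -2.0440, -2.4880)
new velocity v' = (-0.6900, 1.4060, 0.3280)
ω×(Iω) gyroscopic = (0.1540, 0.0044, -0.0336)
(τ − ω×Iω)/I = (0.2556, 3.0933, 0.5850)
ω' = ω + α·dt = (-0.1898, -1.2763, -1.0766)
2q̇ = q⊗(0,ω) = (1.7677675, 0.2121321, -0.1414214, 0.1414214)
q' = normalize(q + ½dt·q⊗(0,ω)) = (0.0353, 0.0042, 0.7038, 0.7095)

p' = (2.6720, -2.0440, -2.4880)
q' = (0.0353, 0.0042, 0.7038, 0.7095)
v' = (-0.6900, 1.4060, 0.3280)
ω' = (-0.1898, -1.2763, -1.0766)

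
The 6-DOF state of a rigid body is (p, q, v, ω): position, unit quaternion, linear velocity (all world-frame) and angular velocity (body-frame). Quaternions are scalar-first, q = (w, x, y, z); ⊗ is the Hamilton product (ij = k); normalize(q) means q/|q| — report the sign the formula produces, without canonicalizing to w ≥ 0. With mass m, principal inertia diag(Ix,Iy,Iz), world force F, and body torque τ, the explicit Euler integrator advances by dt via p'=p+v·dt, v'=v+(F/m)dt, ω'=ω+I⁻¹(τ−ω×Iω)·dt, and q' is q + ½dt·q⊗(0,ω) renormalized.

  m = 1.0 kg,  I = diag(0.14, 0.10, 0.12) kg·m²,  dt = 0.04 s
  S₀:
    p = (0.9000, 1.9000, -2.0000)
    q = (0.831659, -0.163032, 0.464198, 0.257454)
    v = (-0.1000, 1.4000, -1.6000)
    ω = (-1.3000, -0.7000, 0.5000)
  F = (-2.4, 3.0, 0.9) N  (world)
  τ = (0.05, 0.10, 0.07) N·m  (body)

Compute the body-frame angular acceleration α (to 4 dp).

gyro term ω×Iω = (-0.0070, -0.0130, -0.0364)
α = I⁻¹(τ − ω×Iω) = (0.4071, 1.1300, 0.8867)

α = (0.4071, 1.1300, 0.8867)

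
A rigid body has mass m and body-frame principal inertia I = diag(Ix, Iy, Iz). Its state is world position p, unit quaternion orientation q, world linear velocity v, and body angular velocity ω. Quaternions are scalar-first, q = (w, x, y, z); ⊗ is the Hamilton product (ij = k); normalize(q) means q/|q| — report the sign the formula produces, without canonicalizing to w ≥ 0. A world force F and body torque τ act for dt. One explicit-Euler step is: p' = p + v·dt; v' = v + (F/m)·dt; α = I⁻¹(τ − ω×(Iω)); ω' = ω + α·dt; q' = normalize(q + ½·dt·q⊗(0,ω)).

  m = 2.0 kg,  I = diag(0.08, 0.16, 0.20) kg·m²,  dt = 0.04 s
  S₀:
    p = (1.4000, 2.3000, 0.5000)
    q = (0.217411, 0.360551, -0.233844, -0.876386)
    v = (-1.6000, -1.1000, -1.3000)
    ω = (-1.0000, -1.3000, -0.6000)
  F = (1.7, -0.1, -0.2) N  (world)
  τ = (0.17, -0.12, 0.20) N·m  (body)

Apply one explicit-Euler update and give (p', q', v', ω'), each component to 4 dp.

ω×(Iω) gyroscopic = (0.0312, -0.0720, 0.1040)
α = I⁻¹(τ − ω×Iω) = (1.7350, -0.3000, 0.4800)
new body rate ω' = (-0.9306, -1.3120, -0.5808)
2q̇ = q⊗(0,ω) = (-0.4692778, -1.2164064, 0.8100823, -0.8330069)
q + ½dt·q⊗(0,ω), renormalized = (0.2079, 0.3360, -0.2175, -0.8925)
a = (0.8500, -0.0500, -0.1000)
new position p' = (1.3360, 2.2560, 0.4480)
v + (F/m)dt = (-1.5660, -1.1020, -1.3040)

p' = (1.3360, 2.2560, 0.4480)
q' = (0.2079, 0.3360, -0.2175, -0.8925)
v' = (-1.5660, -1.1020, -1.3040)
ω' = (-0.9306, -1.3120, -0.5808)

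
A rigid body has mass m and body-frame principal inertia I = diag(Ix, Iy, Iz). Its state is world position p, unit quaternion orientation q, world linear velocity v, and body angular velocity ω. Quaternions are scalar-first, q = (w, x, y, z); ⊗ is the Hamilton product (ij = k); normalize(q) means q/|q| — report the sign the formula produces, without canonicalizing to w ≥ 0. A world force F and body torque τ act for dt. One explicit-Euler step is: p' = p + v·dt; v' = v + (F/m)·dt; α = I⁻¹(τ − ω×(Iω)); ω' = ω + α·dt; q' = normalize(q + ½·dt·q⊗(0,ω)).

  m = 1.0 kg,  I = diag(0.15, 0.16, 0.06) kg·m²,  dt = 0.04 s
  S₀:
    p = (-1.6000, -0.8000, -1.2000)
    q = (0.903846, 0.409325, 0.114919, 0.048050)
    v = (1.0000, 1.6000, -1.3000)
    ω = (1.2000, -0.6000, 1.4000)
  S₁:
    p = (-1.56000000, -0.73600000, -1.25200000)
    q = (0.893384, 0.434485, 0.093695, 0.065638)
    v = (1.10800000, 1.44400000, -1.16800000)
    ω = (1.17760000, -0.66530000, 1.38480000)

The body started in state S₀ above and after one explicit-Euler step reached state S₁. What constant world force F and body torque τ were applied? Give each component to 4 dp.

rate change Δω = (-0.02240000, -0.06530000, -0.01520000)
gyro term ω₀×Iω₀ = (0.0840, 0.1512, -0.0072)
applied torque τ = (0.0000, -0.1100, -0.0300)
Δv = v₁−v₀ = (0.10800000, -0.15600000, 0.13200000)
applied force F = (2.7000, -3.9000, 3.3000)

F = (2.7000, -3.9000, 3.3000)
τ = (0.0000, -0.1100, -0.0300)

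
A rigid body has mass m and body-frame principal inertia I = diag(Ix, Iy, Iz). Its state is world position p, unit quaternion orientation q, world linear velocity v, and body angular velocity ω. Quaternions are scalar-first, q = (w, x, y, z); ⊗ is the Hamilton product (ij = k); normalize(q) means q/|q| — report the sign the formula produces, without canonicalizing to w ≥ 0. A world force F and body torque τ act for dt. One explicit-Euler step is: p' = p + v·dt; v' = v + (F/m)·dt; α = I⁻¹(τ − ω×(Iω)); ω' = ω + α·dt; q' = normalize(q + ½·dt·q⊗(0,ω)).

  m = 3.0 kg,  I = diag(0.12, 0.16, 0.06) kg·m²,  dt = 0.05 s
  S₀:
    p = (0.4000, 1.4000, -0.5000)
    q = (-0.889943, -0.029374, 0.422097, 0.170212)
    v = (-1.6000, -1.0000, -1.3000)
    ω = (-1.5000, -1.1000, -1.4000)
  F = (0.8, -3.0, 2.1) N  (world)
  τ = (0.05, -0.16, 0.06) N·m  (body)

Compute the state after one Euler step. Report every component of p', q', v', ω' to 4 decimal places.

p' = (0.3200, 1.3500, -0.5650)
q' = (-0.8720, -0.0061, 0.4384, 0.2176)
v' = (-1.5867, -1.0500, -1.2650)
ω' = (-1.4150, -1.1894, -1.4050)

linear accel F/m = (0.2667, -1.0000, 0.7000)
p + v·dt = (0.3200, 1.3500, -0.5650)
v' = v + a·dt = (-1.5867, -1.0500, -1.2650)
(τ − ω×Iω)/I = (1.7000, -1.7875, -0.1000)
new body rate ω' = (-1.4150, -1.1894, -1.4050)
2q̇ = q⊗(0,ω) = (0.6585425, 0.9312119, 0.6824957, 1.9113771)
q' = normalize(q + ½dt·q⊗(0,ω)) = (-0.8720, -0.0061, 0.4384, 0.2176)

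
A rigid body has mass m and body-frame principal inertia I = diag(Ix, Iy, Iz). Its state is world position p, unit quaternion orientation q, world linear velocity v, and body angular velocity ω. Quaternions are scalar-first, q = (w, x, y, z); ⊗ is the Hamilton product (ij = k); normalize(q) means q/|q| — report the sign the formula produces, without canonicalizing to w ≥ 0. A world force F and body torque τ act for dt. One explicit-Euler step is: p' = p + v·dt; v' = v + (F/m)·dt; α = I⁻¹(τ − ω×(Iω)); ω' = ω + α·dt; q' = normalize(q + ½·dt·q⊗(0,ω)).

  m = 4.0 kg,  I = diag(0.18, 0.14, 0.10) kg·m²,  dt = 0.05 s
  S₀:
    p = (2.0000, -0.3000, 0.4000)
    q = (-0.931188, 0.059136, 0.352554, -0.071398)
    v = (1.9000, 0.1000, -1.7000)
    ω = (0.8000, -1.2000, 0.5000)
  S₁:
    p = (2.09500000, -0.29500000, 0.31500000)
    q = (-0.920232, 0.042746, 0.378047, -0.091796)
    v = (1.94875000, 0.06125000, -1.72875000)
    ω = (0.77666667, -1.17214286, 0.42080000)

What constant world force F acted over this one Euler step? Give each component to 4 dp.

F = (3.9000, -3.1000, -2.3000)

v₁ − v₀ = (0.04875000, -0.03875000, -0.02875000)
m·(v₁−v₀)/dt = (3.9000, -3.1000, -2.3000)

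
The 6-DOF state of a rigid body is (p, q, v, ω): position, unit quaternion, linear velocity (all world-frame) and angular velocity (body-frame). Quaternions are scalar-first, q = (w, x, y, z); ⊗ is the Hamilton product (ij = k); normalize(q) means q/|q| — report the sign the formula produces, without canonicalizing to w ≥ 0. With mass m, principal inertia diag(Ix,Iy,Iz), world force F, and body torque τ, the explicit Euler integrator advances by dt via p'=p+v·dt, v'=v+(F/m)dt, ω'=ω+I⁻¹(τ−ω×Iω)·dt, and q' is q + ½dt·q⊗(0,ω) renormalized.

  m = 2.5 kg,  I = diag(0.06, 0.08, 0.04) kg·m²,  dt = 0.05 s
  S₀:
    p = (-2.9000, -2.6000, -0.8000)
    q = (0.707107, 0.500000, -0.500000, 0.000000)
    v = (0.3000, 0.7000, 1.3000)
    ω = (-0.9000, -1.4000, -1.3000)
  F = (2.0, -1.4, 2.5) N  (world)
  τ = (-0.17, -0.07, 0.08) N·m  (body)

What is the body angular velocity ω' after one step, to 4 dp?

ω' = (-0.9810, -1.4584, -1.2315)

α = I⁻¹(τ − ω×Iω) = (-1.6200, -1.1675, 1.3700)
ω + α·dt = (-0.9810, -1.4584, -1.2315)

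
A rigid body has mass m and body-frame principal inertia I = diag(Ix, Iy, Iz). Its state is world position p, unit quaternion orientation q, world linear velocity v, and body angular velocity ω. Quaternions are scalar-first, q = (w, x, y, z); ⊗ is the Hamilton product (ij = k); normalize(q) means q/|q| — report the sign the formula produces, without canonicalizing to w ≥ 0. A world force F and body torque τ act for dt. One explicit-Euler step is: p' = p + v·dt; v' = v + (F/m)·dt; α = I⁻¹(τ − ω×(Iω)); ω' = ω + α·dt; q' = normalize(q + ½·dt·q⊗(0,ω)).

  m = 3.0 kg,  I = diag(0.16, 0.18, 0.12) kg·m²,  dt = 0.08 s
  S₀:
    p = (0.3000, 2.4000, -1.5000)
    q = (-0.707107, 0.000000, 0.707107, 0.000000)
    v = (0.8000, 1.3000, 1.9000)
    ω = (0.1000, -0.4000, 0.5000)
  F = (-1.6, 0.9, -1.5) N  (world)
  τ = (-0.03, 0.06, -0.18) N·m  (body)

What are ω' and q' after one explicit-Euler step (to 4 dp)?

ω×(Iω) gyroscopic = (0.0120, 0.0020, -0.0008)
angular accel α = (-0.2625, 0.3222, -1.4933)
ω + α·dt = (0.0790, -0.3742, 0.3805)
Hamilton product q⊗(0,ω) = (0.2828428, 0.2828428, 0.2828428, -0.4242642)
updated quaternion q' = (-0.6956, 0.0113, 0.7182, -0.0170)

ω' = (0.0790, -0.3742, 0.3805)
q' = (-0.6956, 0.0113, 0.7182, -0.0170)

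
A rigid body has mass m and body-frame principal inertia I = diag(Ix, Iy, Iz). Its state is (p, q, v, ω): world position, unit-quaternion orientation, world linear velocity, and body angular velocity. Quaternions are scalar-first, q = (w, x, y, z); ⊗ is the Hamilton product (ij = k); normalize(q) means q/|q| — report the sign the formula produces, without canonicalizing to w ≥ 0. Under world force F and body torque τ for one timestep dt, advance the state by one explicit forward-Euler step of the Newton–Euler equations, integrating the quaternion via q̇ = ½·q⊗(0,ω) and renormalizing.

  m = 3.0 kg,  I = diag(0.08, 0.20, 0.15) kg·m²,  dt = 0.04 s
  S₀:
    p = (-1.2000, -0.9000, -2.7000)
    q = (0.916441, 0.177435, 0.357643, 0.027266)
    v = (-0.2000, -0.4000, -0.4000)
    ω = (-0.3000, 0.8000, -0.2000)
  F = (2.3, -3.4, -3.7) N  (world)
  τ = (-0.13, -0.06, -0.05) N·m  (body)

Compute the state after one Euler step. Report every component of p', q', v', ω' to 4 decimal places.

p' = (-1.2080, -0.9160, -2.7160)
q' = (0.9118, 0.1700, 0.3728, 0.0286)
v' = (-0.1693, -0.4453, -0.4493)
ω' = (-0.3690, 0.7888, -0.2057)

a = (0.7667, -1.1333, -1.2333)
p + v·dt = (-1.2080, -0.9160, -2.7160)
v + (F/m)dt = (-0.1693, -0.4453, -0.4493)
α = I⁻¹(τ − ω×Iω) = (-1.7250, -0.2790, -0.1413)
ω' = ω + α·dt = (-0.3690, 0.7888, -0.2057)
Hamilton product q⊗(0,ω) = (-0.2274307, -0.3682737, 0.7604600, 0.0659527)
updated quaternion q' = (0.9118, 0.1700, 0.3728, 0.0286)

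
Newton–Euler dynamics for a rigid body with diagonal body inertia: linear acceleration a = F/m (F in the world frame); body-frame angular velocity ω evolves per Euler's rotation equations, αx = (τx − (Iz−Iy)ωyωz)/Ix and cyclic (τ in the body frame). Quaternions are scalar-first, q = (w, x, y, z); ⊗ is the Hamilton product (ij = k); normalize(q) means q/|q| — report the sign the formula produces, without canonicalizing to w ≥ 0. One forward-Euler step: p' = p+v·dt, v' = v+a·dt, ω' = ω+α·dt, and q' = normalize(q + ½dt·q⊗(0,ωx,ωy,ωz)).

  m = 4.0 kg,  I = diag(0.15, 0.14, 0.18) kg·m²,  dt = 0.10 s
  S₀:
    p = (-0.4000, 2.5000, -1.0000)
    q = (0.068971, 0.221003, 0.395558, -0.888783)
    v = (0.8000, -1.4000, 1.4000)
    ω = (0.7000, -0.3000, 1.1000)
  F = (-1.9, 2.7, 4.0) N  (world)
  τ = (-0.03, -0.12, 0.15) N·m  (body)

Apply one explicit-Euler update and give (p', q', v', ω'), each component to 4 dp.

p' = (-0.3200, 2.3600, -0.8600)
q' = (0.1158, 0.2313, 0.3505, -0.9001)
v' = (0.7525, -1.3325, 1.5000)
ω' = (0.6888, -0.3692, 1.1822)

ω×(Iω) gyroscopic = (-0.0132, -0.0231, 0.0021)
(τ − ω×Iω)/I = (-0.1120, -0.6921, 0.8217)
new body rate ω' = (0.6888, -0.3692, 1.1822)
Hamilton product q⊗(0,ω) = (0.9416266, 0.2167586, -0.8859427, -0.2673234)
q' = normalize(q + ½dt·q⊗(0,ω)) = (0.1158, 0.2313, 0.3505, -0.9001)
p' = p + v·dt = (-0.3200, 2.3600, -0.8600)
v + (F/m)dt = (0.7525, -1.3325, 1.5000)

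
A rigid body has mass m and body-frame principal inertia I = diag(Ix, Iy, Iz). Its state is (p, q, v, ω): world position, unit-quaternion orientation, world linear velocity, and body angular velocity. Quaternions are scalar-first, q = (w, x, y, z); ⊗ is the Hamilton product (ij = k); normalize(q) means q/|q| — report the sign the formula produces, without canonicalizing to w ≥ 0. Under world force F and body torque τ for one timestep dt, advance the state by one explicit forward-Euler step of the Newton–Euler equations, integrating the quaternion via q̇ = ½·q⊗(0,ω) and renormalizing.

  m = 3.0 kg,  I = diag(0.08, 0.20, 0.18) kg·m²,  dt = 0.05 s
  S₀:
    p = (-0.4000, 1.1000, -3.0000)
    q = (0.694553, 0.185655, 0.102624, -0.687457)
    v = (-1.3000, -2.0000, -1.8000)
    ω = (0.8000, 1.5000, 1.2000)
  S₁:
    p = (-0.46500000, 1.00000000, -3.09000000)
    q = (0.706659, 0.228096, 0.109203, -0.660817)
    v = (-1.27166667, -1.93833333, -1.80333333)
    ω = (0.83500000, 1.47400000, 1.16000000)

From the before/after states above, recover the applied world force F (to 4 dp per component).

v₁ − v₀ = (0.02833333, 0.06166667, -0.00333333)
applied force F = (1.7000, 3.7000, -0.2000)

F = (1.7000, 3.7000, -0.2000)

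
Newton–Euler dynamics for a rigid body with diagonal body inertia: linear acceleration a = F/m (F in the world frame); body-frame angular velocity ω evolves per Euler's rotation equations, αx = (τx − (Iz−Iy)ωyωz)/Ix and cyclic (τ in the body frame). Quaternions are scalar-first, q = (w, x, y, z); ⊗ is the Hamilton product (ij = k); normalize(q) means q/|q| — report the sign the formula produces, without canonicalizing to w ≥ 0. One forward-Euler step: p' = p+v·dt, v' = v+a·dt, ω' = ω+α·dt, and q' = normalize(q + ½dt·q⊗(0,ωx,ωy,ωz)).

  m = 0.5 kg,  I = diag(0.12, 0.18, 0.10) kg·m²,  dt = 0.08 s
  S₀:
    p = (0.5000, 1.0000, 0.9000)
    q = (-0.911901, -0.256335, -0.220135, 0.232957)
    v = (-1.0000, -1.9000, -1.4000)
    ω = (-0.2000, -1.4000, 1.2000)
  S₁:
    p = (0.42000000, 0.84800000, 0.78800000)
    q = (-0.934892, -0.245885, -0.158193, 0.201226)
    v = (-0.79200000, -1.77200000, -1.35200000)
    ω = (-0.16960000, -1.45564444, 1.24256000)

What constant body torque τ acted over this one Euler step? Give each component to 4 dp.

τ = (0.1800, -0.1300, 0.0700)

rate change Δω = (0.03040000, -0.05564444, 0.04256000)
applied torque τ = (0.1800, -0.1300, 0.0700)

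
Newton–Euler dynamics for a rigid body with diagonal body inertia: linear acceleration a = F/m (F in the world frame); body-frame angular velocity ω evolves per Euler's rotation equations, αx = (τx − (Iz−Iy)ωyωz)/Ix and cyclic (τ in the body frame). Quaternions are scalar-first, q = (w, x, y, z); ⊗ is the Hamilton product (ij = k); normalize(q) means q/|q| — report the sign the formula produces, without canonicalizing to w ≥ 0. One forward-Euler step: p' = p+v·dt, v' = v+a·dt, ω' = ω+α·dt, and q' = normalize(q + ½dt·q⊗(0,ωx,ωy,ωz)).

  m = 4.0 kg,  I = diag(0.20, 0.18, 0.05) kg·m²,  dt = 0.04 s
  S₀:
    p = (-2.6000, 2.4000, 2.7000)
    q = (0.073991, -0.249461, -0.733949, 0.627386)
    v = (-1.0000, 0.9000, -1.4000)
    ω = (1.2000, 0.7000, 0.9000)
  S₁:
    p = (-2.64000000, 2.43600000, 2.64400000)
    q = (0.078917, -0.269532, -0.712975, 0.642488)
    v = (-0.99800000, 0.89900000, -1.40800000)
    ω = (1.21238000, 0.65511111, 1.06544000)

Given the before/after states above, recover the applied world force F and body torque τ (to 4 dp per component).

F = (0.2000, -0.1000, -0.8000)
τ = (-0.0200, -0.0400, 0.1900)

Δv = v₁−v₀ = (0.00200000, -0.00100000, -0.00800000)
m·(v₁−v₀)/dt = (0.2000, -0.1000, -0.8000)
ω₁ − ω₀ = (0.01238000, -0.04488889, 0.16544000)
ω₀×(Iω₀) = (-0.0819, 0.1620, -0.0168)
applied torque τ = (-0.0200, -0.0400, 0.1900)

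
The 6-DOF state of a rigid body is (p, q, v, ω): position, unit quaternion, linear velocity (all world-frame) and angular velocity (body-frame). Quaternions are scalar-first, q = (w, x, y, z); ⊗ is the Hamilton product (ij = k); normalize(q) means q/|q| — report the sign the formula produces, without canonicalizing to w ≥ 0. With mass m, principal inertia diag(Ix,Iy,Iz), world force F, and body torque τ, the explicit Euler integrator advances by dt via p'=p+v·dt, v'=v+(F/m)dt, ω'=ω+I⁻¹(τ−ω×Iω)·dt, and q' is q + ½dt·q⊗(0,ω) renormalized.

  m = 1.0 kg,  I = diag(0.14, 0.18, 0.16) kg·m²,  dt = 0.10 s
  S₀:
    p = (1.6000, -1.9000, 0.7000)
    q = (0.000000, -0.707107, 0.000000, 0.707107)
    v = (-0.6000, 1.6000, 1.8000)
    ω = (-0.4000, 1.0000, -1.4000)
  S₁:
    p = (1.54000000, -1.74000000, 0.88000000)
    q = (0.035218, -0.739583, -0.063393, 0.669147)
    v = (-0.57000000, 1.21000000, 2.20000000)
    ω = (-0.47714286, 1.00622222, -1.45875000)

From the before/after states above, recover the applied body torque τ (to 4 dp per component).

rate change Δω = (-0.07714286, 0.00622222, -0.05875000)
precession coupling = (0.0280, -0.0112, -0.0160)
I·α + gyro = (-0.0800, 0.0000, -0.1100)

τ = (-0.0800, 0.0000, -0.1100)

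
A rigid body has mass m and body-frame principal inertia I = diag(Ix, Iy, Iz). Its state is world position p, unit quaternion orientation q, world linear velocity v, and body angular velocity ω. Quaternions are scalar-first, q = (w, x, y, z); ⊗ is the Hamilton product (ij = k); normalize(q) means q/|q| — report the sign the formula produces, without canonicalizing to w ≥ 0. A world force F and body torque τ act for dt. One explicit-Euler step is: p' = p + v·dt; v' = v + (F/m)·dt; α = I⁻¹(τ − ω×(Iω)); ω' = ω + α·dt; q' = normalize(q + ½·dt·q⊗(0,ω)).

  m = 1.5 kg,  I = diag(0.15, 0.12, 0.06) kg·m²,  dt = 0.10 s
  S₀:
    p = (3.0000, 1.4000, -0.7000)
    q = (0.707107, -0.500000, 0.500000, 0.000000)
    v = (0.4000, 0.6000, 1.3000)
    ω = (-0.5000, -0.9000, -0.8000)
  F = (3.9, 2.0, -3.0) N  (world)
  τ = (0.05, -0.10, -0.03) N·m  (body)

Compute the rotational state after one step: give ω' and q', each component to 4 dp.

(τ − ω×Iω)/I = (0.6213, -1.1333, -0.2750)
ω' = ω + α·dt = (-0.4379, -1.0133, -0.8275)
2q̇ = q⊗(0,ω) = (0.2000000, -0.7535535, -1.0363963, 0.1343144)
updated quaternion q' = (0.7156, -0.5365, 0.4472, 0.0067)

ω' = (-0.4379, -1.0133, -0.8275)
q' = (0.7156, -0.5365, 0.4472, 0.0067)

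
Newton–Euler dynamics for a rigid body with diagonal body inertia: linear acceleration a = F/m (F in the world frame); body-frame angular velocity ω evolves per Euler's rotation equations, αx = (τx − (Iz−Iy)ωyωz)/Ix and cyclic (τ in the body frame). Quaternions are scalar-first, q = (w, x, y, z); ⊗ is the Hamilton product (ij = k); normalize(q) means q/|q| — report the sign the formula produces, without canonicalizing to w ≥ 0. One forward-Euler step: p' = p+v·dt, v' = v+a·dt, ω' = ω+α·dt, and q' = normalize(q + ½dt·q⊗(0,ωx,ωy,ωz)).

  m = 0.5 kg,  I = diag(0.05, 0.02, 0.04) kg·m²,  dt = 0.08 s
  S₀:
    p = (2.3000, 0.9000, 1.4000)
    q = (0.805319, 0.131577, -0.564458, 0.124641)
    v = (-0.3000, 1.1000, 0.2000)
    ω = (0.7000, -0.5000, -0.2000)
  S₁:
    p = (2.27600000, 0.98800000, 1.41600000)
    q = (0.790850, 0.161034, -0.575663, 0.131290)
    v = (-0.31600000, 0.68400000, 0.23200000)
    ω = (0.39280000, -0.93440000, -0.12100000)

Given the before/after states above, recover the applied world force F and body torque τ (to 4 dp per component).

F = (-0.1000, -2.6000, 0.2000)
τ = (-0.1900, -0.1100, 0.0500)

Δv = v₁−v₀ = (-0.01600000, -0.41600000, 0.03200000)
applied force F = (-0.1000, -2.6000, 0.2000)
ω₁ − ω₀ = (-0.30720000, -0.43440000, 0.07900000)
ω₀×(Iω₀) = (0.0020, -0.0014, 0.0105)
τ = I·(Δω/dt) + ω₀×(Iω₀) = (-0.1900, -0.1100, 0.0500)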